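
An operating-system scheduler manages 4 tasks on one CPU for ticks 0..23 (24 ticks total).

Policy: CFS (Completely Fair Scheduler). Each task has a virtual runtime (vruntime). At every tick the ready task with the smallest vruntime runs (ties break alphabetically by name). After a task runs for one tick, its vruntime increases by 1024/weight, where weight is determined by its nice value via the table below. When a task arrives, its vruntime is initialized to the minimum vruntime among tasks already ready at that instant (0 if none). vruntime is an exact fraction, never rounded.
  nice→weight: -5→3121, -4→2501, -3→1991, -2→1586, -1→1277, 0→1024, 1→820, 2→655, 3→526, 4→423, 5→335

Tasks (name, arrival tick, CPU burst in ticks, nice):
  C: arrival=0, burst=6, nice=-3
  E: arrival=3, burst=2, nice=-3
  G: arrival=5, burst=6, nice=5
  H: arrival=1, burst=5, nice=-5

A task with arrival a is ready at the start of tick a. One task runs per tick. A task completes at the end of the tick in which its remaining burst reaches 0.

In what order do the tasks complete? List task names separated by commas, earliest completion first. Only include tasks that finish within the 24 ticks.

t=0: vr[C=0] → run C
t=1: vr[C=1024/1991 H=1024/1991] → run C
t=2: vr[C=2048/1991 H=1024/1991] → run H
t=3: vr[C=2048/1991 E=5234688/6213911 H=5234688/6213911] → run E
t=4: vr[C=2048/1991 E=8430592/6213911 H=5234688/6213911] → run H
t=5: vr[C=2048/1991 E=8430592/6213911 G=2048/1991 H=7273472/6213911] → run C
t=6: vr[C=3072/1991 E=8430592/6213911 G=2048/1991 H=7273472/6213911] → run G
t=7: vr[C=3072/1991 E=8430592/6213911 G=2724864/666985 H=7273472/6213911] → run H
t=8: vr[C=3072/1991 E=8430592/6213911 G=2724864/666985 H=9312256/6213911] → run E
t=9: vr[C=3072/1991 G=2724864/666985 H=9312256/6213911] → run H
t=10: vr[C=3072/1991 G=2724864/666985 H=11351040/6213911] → run C
t=11: vr[C=4096/1991 G=2724864/666985 H=11351040/6213911] → run H
t=12: vr[C=4096/1991 G=2724864/666985] → run C
t=13: vr[C=5120/1991 G=2724864/666985] → run C
t=14: vr[G=2724864/666985] → run G
t=15: vr[G=4763648/666985] → run G
t=16: vr[G=6802432/666985] → run G
t=17: vr[G=8841216/666985] → run G
t=18: vr[G=2176000/133397] → run G
t=19: (idle)
t=20: (idle)
t=21: (idle)
t=22: (idle)
t=23: (idle)

completion order = E, H, C, G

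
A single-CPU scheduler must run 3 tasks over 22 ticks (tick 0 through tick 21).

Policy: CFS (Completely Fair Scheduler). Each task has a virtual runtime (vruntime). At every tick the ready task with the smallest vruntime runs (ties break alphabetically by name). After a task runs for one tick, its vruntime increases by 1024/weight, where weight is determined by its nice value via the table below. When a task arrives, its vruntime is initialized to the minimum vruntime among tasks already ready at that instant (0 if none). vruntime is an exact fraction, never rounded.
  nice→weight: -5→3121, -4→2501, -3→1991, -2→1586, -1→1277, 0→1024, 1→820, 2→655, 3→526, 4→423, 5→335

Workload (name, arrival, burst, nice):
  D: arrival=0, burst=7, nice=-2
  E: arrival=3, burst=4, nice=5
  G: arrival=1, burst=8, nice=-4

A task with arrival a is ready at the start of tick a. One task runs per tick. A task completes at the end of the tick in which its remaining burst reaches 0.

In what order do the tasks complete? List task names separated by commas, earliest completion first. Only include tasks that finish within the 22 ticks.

t=0: vr[D=0] → run D
t=1: vr[D=512/793 G=512/793] → run D
t=2: vr[D=1024/793 G=512/793] → run G
t=3: vr[D=1024/793 E=34304/32513 G=34304/32513] → run E
t=4: vr[D=1024/793 E=44785152/10891855 G=34304/32513] → run G
t=5: vr[D=1024/793 E=44785152/10891855 G=47616/32513] → run D
t=6: vr[D=1536/793 E=44785152/10891855 G=47616/32513] → run G
t=7: vr[D=1536/793 E=44785152/10891855 G=60928/32513] → run G
t=8: vr[D=1536/793 E=44785152/10891855 G=74240/32513] → run D
t=9: vr[D=2048/793 E=44785152/10891855 G=74240/32513] → run G
t=10: vr[D=2048/793 E=44785152/10891855 G=87552/32513] → run D
t=11: vr[D=2560/793 E=44785152/10891855 G=87552/32513] → run G
t=12: vr[D=2560/793 E=44785152/10891855 G=100864/32513] → run G
t=13: vr[D=2560/793 E=44785152/10891855 G=114176/32513] → run D
t=14: vr[D=3072/793 E=44785152/10891855 G=114176/32513] → run G
t=15: vr[D=3072/793 E=44785152/10891855] → run D
t=16: vr[E=44785152/10891855] → run E
t=17: vr[E=78078464/10891855] → run E
t=18: vr[E=111371776/10891855] → run E
t=19: (idle)
t=20: (idle)
t=21: (idle)

completion order = G, D, E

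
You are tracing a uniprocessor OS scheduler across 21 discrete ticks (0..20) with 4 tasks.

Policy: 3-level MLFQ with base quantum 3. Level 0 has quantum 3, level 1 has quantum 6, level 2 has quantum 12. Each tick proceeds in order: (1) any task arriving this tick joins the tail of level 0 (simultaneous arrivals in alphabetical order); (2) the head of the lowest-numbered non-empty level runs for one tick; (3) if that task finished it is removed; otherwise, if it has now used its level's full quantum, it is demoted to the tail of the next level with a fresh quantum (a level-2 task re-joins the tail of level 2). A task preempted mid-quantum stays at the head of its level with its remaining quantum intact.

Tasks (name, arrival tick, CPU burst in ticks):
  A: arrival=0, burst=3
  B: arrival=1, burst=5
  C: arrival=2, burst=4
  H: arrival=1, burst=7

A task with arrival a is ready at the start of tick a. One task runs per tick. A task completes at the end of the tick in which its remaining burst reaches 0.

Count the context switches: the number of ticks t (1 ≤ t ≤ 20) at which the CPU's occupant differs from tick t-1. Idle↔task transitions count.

context switches = 7

t=0: L0/L1/L2 = A/-/- → run A
t=1: L0/L1/L2 = ABH/-/- → run A
t=2: L0/L1/L2 = ABHC/-/- → run A
t=3: L0/L1/L2 = BHC/-/- → run B
t=4: L0/L1/L2 = BHC/-/- → run B
t=5: L0/L1/L2 = BHC/-/- → run B
t=6: L0/L1/L2 = HC/B/- → run H
t=7: L0/L1/L2 = HC/B/- → run H
t=8: L0/L1/L2 = HC/B/- → run H
t=9: L0/L1/L2 = C/BH/- → run C
t=10: L0/L1/L2 = C/BH/- → run C
t=11: L0/L1/L2 = C/BH/- → run C
t=12: L0/L1/L2 = -/BHC/- → run B
t=13: L0/L1/L2 = -/BHC/- → run B
t=14: L0/L1/L2 = -/HC/- → run H
t=15: L0/L1/L2 = -/HC/- → run H
t=16: L0/L1/L2 = -/HC/- → run H
t=17: L0/L1/L2 = -/HC/- → run H
t=18: L0/L1/L2 = -/C/- → run C
t=19: (idle)
t=20: (idle)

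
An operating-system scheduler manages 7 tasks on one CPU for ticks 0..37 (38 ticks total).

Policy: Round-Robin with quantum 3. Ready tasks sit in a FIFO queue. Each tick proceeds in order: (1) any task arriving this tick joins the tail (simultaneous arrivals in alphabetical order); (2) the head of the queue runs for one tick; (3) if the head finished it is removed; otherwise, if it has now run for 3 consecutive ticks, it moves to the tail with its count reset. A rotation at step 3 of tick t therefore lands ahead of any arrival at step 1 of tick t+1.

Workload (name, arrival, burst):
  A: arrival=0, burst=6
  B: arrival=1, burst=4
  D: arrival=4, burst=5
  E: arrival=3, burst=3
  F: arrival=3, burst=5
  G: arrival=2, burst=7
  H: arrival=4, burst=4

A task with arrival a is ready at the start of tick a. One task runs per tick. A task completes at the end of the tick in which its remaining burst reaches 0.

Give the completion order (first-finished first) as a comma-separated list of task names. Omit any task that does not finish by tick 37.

t=0: queue=[A] q_used=0 → run A
t=1: queue=[A,B] q_used=1 → run A
t=2: queue=[A,B,G] q_used=2 → run A
t=3: queue=[B,G,A,E,F] q_used=0 → run B
t=4: queue=[B,G,A,E,F,D,H] q_used=1 → run B
t=5: queue=[B,G,A,E,F,D,H] q_used=2 → run B
t=6: queue=[G,A,E,F,D,H,B] q_used=0 → run G
t=7: queue=[G,A,E,F,D,H,B] q_used=1 → run G
t=8: queue=[G,A,E,F,D,H,B] q_used=2 → run G
t=9: queue=[A,E,F,D,H,B,G] q_used=0 → run A
t=10: queue=[A,E,F,D,H,B,G] q_used=1 → run A
t=11: queue=[A,E,F,D,H,B,G] q_used=2 → run A
t=12: queue=[E,F,D,H,B,G] q_used=0 → run E
t=13: queue=[E,F,D,H,B,G] q_used=1 → run E
t=14: queue=[E,F,D,H,B,G] q_used=2 → run E
t=15: queue=[F,D,H,B,G] q_used=0 → run F
t=16: queue=[F,D,H,B,G] q_used=1 → run F
t=17: queue=[F,D,H,B,G] q_used=2 → run F
t=18: queue=[D,H,B,G,F] q_used=0 → run D
t=19: queue=[D,H,B,G,F] q_used=1 → run D
t=20: queue=[D,H,B,G,F] q_used=2 → run D
t=21: queue=[H,B,G,F,D] q_used=0 → run H
t=22: queue=[H,B,G,F,D] q_used=1 → run H
t=23: queue=[H,B,G,F,D] q_used=2 → run H
t=24: queue=[B,G,F,D,H] q_used=0 → run B
t=25: queue=[G,F,D,H] q_used=0 → run G
t=26: queue=[G,F,D,H] q_used=1 → run G
t=27: queue=[G,F,D,H] q_used=2 → run G
t=28: queue=[F,D,H,G] q_used=0 → run F
t=29: queue=[F,D,H,G] q_used=1 → run F
t=30: queue=[D,H,G] q_used=0 → run D
t=31: queue=[D,H,G] q_used=1 → run D
t=32: queue=[H,G] q_used=0 → run H
t=33: queue=[G] q_used=0 → run G
t=34: (idle)
t=35: (idle)
t=36: (idle)
t=37: (idle)

completion order = A, E, B, F, D, H, G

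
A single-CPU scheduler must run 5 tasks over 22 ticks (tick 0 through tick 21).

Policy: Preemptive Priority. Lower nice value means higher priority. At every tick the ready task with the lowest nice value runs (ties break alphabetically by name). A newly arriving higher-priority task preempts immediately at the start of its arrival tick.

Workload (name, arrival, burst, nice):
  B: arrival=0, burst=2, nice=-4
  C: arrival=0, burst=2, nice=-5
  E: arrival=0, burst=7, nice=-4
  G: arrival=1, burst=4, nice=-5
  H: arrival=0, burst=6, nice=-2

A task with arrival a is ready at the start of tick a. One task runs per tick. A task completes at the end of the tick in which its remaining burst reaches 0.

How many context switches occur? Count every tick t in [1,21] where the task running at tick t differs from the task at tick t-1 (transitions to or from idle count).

context switches = 5

t=0: ready={B,C,E,H} → run C
t=1: ready={B,C,E,G,H} → run C
t=2: ready={B,E,G,H} → run G
t=3: ready={B,E,G,H} → run G
t=4: ready={B,E,G,H} → run G
t=5: ready={B,E,G,H} → run G
t=6: ready={B,E,H} → run B
t=7: ready={B,E,H} → run B
t=8: ready={E,H} → run E
t=9: ready={E,H} → run E
t=10: ready={E,H} → run E
t=11: ready={E,H} → run E
t=12: ready={E,H} → run E
t=13: ready={E,H} → run E
t=14: ready={E,H} → run E
t=15: ready={H} → run H
t=16: ready={H} → run H
t=17: ready={H} → run H
t=18: ready={H} → run H
t=19: ready={H} → run H
t=20: ready={H} → run H
t=21: (idle)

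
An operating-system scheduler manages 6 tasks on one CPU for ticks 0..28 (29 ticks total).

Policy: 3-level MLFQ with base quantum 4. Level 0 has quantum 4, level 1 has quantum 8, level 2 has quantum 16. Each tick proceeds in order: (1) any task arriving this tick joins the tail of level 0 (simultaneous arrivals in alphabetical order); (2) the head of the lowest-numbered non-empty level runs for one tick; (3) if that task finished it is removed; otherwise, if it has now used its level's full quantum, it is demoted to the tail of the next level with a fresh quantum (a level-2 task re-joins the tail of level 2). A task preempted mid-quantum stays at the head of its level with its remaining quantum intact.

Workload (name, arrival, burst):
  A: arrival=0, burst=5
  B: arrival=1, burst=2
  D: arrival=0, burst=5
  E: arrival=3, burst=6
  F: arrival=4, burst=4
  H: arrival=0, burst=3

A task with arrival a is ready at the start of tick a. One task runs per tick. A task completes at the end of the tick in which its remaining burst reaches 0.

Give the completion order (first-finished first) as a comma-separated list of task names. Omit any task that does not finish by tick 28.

completion order = H, B, F, A, D, E

t=0: L0/L1/L2 = ADH/-/- → run A
t=1: L0/L1/L2 = ADHB/-/- → run A
t=2: L0/L1/L2 = ADHB/-/- → run A
t=3: L0/L1/L2 = ADHBE/-/- → run A
t=4: L0/L1/L2 = DHBEF/A/- → run D
t=5: L0/L1/L2 = DHBEF/A/- → run D
t=6: L0/L1/L2 = DHBEF/A/- → run D
t=7: L0/L1/L2 = DHBEF/A/- → run D
t=8: L0/L1/L2 = HBEF/AD/- → run H
t=9: L0/L1/L2 = HBEF/AD/- → run H
t=10: L0/L1/L2 = HBEF/AD/- → run H
t=11: L0/L1/L2 = BEF/AD/- → run B
t=12: L0/L1/L2 = BEF/AD/- → run B
t=13: L0/L1/L2 = EF/AD/- → run E
t=14: L0/L1/L2 = EF/AD/- → run E
t=15: L0/L1/L2 = EF/AD/- → run E
t=16: L0/L1/L2 = EF/AD/- → run E
t=17: L0/L1/L2 = F/ADE/- → run F
t=18: L0/L1/L2 = F/ADE/- → run F
t=19: L0/L1/L2 = F/ADE/- → run F
t=20: L0/L1/L2 = F/ADE/- → run F
t=21: L0/L1/L2 = -/ADE/- → run A
t=22: L0/L1/L2 = -/DE/- → run D
t=23: L0/L1/L2 = -/E/- → run E
t=24: L0/L1/L2 = -/E/- → run E
t=25: (idle)
t=26: (idle)
t=27: (idle)
t=28: (idle)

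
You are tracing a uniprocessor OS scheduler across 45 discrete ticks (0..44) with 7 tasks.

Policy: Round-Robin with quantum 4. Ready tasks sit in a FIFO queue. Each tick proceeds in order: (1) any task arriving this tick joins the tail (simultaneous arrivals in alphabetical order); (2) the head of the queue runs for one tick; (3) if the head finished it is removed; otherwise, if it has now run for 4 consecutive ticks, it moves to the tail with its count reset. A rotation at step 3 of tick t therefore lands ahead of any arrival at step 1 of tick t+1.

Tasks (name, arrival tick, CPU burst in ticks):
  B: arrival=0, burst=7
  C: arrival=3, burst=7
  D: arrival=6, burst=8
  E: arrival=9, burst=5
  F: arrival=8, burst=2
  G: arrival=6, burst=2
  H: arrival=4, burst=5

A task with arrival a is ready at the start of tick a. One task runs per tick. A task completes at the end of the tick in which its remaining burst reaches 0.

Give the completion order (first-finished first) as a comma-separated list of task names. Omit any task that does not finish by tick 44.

completion order = B, G, C, F, H, D, E

t=0: queue=[B] q_used=0 → run B
t=1: queue=[B] q_used=1 → run B
t=2: queue=[B] q_used=2 → run B
t=3: queue=[B,C] q_used=3 → run B
t=4: queue=[C,B,H] q_used=0 → run C
t=5: queue=[C,B,H] q_used=1 → run C
t=6: queue=[C,B,H,D,G] q_used=2 → run C
t=7: queue=[C,B,H,D,G] q_used=3 → run C
t=8: queue=[B,H,D,G,C,F] q_used=0 → run B
t=9: queue=[B,H,D,G,C,F,E] q_used=1 → run B
t=10: queue=[B,H,D,G,C,F,E] q_used=2 → run B
t=11: queue=[H,D,G,C,F,E] q_used=0 → run H
t=12: queue=[H,D,G,C,F,E] q_used=1 → run H
t=13: queue=[H,D,G,C,F,E] q_used=2 → run H
t=14: queue=[H,D,G,C,F,E] q_used=3 → run H
t=15: queue=[D,G,C,F,E,H] q_used=0 → run D
t=16: queue=[D,G,C,F,E,H] q_used=1 → run D
t=17: queue=[D,G,C,F,E,H] q_used=2 → run D
t=18: queue=[D,G,C,F,E,H] q_used=3 → run D
t=19: queue=[G,C,F,E,H,D] q_used=0 → run G
t=20: queue=[G,C,F,E,H,D] q_used=1 → run G
t=21: queue=[C,F,E,H,D] q_used=0 → run C
t=22: queue=[C,F,E,H,D] q_used=1 → run C
t=23: queue=[C,F,E,H,D] q_used=2 → run C
t=24: queue=[F,E,H,D] q_used=0 → run F
t=25: queue=[F,E,H,D] q_used=1 → run F
t=26: queue=[E,H,D] q_used=0 → run E
t=27: queue=[E,H,D] q_used=1 → run E
t=28: queue=[E,H,D] q_used=2 → run E
t=29: queue=[E,H,D] q_used=3 → run E
t=30: queue=[H,D,E] q_used=0 → run H
t=31: queue=[D,E] q_used=0 → run D
t=32: queue=[D,E] q_used=1 → run D
t=33: queue=[D,E] q_used=2 → run D
t=34: queue=[D,E] q_used=3 → run D
t=35: queue=[E] q_used=0 → run E
t=36: (idle)
t=37: (idle)
t=38: (idle)
t=39: (idle)
t=40: (idle)
t=41: (idle)
t=42: (idle)
t=43: (idle)
t=44: (idle)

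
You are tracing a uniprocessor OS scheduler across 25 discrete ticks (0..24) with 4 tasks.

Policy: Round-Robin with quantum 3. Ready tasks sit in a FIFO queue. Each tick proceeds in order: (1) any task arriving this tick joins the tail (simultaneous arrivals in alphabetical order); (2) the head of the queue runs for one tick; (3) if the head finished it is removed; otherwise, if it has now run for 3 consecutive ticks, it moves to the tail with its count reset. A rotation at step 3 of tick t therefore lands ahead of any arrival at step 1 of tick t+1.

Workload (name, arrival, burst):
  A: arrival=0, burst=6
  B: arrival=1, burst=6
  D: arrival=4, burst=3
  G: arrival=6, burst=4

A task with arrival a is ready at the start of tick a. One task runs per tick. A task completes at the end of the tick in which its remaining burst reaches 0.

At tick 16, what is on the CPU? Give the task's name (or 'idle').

t=0: queue=[A] q_used=0 → run A
t=1: queue=[A,B] q_used=1 → run A
t=2: queue=[A,B] q_used=2 → run A
t=3: queue=[B,A] q_used=0 → run B
t=4: queue=[B,A,D] q_used=1 → run B
t=5: queue=[B,A,D] q_used=2 → run B
t=6: queue=[A,D,B,G] q_used=0 → run A
t=7: queue=[A,D,B,G] q_used=1 → run A
t=8: queue=[A,D,B,G] q_used=2 → run A
t=9: queue=[D,B,G] q_used=0 → run D
t=10: queue=[D,B,G] q_used=1 → run D
t=11: queue=[D,B,G] q_used=2 → run D
t=12: queue=[B,G] q_used=0 → run B
t=13: queue=[B,G] q_used=1 → run B
t=14: queue=[B,G] q_used=2 → run B
t=15: queue=[G] q_used=0 → run G
t=16: queue=[G] q_used=1 → run G
t=17: queue=[G] q_used=2 → run G
t=18: queue=[G] q_used=0 → run G
t=19: (idle)
t=20: (idle)
t=21: (idle)
t=22: (idle)
t=23: (idle)
t=24: (idle)

running at tick 16 = G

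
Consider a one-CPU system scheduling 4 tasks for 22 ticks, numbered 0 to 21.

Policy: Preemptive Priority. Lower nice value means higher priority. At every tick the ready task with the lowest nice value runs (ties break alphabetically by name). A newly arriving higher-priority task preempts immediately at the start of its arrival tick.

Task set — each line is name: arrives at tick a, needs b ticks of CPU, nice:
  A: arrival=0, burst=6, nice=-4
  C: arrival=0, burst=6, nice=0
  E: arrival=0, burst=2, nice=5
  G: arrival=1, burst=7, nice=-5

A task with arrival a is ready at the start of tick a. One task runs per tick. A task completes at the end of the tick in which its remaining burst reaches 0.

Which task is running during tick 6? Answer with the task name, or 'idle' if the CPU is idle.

t=0: ready={A,C,E} → run A
t=1: ready={A,C,E,G} → run G
t=2: ready={A,C,E,G} → run G
t=3: ready={A,C,E,G} → run G
t=4: ready={A,C,E,G} → run G
t=5: ready={A,C,E,G} → run G
t=6: ready={A,C,E,G} → run G
t=7: ready={A,C,E,G} → run G
t=8: ready={A,C,E} → run A
t=9: ready={A,C,E} → run A
t=10: ready={A,C,E} → run A
t=11: ready={A,C,E} → run A
t=12: ready={A,C,E} → run A
t=13: ready={C,E} → run C
t=14: ready={C,E} → run C
t=15: ready={C,E} → run C
t=16: ready={C,E} → run C
t=17: ready={C,E} → run C
t=18: ready={C,E} → run C
t=19: ready={E} → run E
t=20: ready={E} → run E
t=21: (idle)

running at tick 6 = G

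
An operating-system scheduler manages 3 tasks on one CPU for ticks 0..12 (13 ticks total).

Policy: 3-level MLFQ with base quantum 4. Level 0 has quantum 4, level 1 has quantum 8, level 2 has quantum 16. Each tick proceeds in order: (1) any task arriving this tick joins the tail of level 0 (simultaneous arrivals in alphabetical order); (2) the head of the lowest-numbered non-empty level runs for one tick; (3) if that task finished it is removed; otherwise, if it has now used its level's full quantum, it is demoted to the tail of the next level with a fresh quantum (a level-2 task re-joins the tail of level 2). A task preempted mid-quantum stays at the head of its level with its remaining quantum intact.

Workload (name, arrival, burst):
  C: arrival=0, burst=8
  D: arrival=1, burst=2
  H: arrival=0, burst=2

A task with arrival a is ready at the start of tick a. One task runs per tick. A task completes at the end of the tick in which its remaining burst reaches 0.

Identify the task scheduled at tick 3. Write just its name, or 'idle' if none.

running at tick 3 = C

t=0: L0/L1/L2 = CH/-/- → run C
t=1: L0/L1/L2 = CHD/-/- → run C
t=2: L0/L1/L2 = CHD/-/- → run C
t=3: L0/L1/L2 = CHD/-/- → run C
t=4: L0/L1/L2 = HD/C/- → run H
t=5: L0/L1/L2 = HD/C/- → run H
t=6: L0/L1/L2 = D/C/- → run D
t=7: L0/L1/L2 = D/C/- → run D
t=8: L0/L1/L2 = -/C/- → run C
t=9: L0/L1/L2 = -/C/- → run C
t=10: L0/L1/L2 = -/C/- → run C
t=11: L0/L1/L2 = -/C/- → run C
t=12: (idle)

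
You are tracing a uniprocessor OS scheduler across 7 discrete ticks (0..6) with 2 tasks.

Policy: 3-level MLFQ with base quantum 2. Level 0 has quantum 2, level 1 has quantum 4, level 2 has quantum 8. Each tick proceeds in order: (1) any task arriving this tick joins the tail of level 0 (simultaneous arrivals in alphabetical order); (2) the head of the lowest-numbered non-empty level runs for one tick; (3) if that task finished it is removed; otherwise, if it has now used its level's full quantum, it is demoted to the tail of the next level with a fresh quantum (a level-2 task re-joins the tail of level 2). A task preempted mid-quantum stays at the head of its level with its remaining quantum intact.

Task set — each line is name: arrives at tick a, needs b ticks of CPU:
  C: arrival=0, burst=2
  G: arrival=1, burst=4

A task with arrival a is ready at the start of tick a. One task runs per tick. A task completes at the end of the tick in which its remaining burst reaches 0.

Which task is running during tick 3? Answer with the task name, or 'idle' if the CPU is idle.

t=0: L0/L1/L2 = C/-/- → run C
t=1: L0/L1/L2 = CG/-/- → run C
t=2: L0/L1/L2 = G/-/- → run G
t=3: L0/L1/L2 = G/-/- → run G
t=4: L0/L1/L2 = -/G/- → run G
t=5: L0/L1/L2 = -/G/- → run G
t=6: (idle)

running at tick 3 = G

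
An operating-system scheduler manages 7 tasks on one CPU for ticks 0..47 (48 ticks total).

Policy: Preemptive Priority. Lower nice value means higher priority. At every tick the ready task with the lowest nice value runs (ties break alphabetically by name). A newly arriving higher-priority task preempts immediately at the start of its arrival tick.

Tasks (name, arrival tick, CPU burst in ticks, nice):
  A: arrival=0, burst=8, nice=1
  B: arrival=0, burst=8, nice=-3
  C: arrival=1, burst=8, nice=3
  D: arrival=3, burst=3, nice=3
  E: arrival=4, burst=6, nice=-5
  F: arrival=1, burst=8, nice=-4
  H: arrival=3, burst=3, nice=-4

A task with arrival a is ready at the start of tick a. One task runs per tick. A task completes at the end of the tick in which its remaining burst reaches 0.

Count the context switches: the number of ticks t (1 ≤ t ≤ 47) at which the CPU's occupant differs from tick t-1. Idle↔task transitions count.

t=0: ready={A,B} → run B
t=1: ready={A,B,C,F} → run F
t=2: ready={A,B,C,F} → run F
t=3: ready={A,B,C,D,F,H} → run F
t=4: ready={A,B,C,D,E,F,H} → run E
t=5: ready={A,B,C,D,E,F,H} → run E
t=6: ready={A,B,C,D,E,F,H} → run E
t=7: ready={A,B,C,D,E,F,H} → run E
t=8: ready={A,B,C,D,E,F,H} → run E
t=9: ready={A,B,C,D,E,F,H} → run E
t=10: ready={A,B,C,D,F,H} → run F
t=11: ready={A,B,C,D,F,H} → run F
t=12: ready={A,B,C,D,F,H} → run F
t=13: ready={A,B,C,D,F,H} → run F
t=14: ready={A,B,C,D,F,H} → run F
t=15: ready={A,B,C,D,H} → run H
t=16: ready={A,B,C,D,H} → run H
t=17: ready={A,B,C,D,H} → run H
t=18: ready={A,B,C,D} → run B
t=19: ready={A,B,C,D} → run B
t=20: ready={A,B,C,D} → run B
t=21: ready={A,B,C,D} → run B
t=22: ready={A,B,C,D} → run B
t=23: ready={A,B,C,D} → run B
t=24: ready={A,B,C,D} → run B
t=25: ready={A,C,D} → run A
t=26: ready={A,C,D} → run A
t=27: ready={A,C,D} → run A
t=28: ready={A,C,D} → run A
t=29: ready={A,C,D} → run A
t=30: ready={A,C,D} → run A
t=31: ready={A,C,D} → run A
t=32: ready={A,C,D} → run A
t=33: ready={C,D} → run C
t=34: ready={C,D} → run C
t=35: ready={C,D} → run C
t=36: ready={C,D} → run C
t=37: ready={C,D} → run C
t=38: ready={C,D} → run C
t=39: ready={C,D} → run C
t=40: ready={C,D} → run C
t=41: ready={D} → run D
t=42: ready={D} → run D
t=43: ready={D} → run D
t=44: (idle)
t=45: (idle)
t=46: (idle)
t=47: (idle)

context switches = 9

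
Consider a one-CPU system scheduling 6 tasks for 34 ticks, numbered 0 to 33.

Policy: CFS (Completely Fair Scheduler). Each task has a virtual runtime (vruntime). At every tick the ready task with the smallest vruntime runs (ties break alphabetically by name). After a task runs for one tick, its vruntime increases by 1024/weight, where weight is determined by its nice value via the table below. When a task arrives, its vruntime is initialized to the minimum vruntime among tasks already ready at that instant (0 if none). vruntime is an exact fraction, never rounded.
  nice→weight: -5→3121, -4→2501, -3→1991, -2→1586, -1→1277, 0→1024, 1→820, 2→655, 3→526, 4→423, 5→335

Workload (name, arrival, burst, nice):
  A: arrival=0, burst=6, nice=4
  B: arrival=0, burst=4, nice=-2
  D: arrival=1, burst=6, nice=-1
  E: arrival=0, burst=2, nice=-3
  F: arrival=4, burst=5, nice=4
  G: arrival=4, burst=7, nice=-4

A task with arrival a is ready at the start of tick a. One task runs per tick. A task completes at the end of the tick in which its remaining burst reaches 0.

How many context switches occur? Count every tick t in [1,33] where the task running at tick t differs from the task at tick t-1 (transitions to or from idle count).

t=0: vr[A=0 B=0 E=0] → run A
t=1: vr[A=1024/423 B=0 D=0 E=0] → run B
t=2: vr[A=1024/423 B=512/793 D=0 E=0] → run D
t=3: vr[A=1024/423 B=512/793 D=1024/1277 E=0] → run E
t=4: vr[A=1024/423 B=512/793 D=1024/1277 E=1024/1991 F=1024/1991 G=1024/1991] → run E
t=5: vr[A=1024/423 B=512/793 D=1024/1277 F=1024/1991 G=1024/1991] → run F
t=6: vr[A=1024/423 B=512/793 D=1024/1277 F=2471936/842193 G=1024/1991] → run G
t=7: vr[A=1024/423 B=512/793 D=1024/1277 F=2471936/842193 G=4599808/4979491] → run B
t=8: vr[A=1024/423 B=1024/793 D=1024/1277 F=2471936/842193 G=4599808/4979491] → run D
t=9: vr[A=1024/423 B=1024/793 D=2048/1277 F=2471936/842193 G=4599808/4979491] → run G
t=10: vr[A=1024/423 B=1024/793 D=2048/1277 F=2471936/842193 G=6638592/4979491] → run B
t=11: vr[A=1024/423 B=1536/793 D=2048/1277 F=2471936/842193 G=6638592/4979491] → run G
t=12: vr[A=1024/423 B=1536/793 D=2048/1277 F=2471936/842193 G=8677376/4979491] → run D
t=13: vr[A=1024/423 B=1536/793 D=3072/1277 F=2471936/842193 G=8677376/4979491] → run G
t=14: vr[A=1024/423 B=1536/793 D=3072/1277 F=2471936/842193 G=10716160/4979491] → run B
t=15: vr[A=1024/423 D=3072/1277 F=2471936/842193 G=10716160/4979491] → run G
t=16: vr[A=1024/423 D=3072/1277 F=2471936/842193 G=12754944/4979491] → run D
t=17: vr[A=1024/423 D=4096/1277 F=2471936/842193 G=12754944/4979491] → run A
t=18: vr[A=2048/423 D=4096/1277 F=2471936/842193 G=12754944/4979491] → run G
t=19: vr[A=2048/423 D=4096/1277 F=2471936/842193 G=14793728/4979491] → run F
t=20: vr[A=2048/423 D=4096/1277 F=4510720/842193 G=14793728/4979491] → run G
t=21: vr[A=2048/423 D=4096/1277 F=4510720/842193] → run D
t=22: vr[A=2048/423 D=5120/1277 F=4510720/842193] → run D
t=23: vr[A=2048/423 F=4510720/842193] → run A
t=24: vr[A=1024/141 F=4510720/842193] → run F
t=25: vr[A=1024/141 F=2183168/280731] → run A
t=26: vr[A=4096/423 F=2183168/280731] → run F
t=27: vr[A=4096/423 F=8588288/842193] → run A
t=28: vr[A=5120/423 F=8588288/842193] → run F
t=29: vr[A=5120/423] → run A
t=30: (idle)
t=31: (idle)
t=32: (idle)
t=33: (idle)

context switches = 28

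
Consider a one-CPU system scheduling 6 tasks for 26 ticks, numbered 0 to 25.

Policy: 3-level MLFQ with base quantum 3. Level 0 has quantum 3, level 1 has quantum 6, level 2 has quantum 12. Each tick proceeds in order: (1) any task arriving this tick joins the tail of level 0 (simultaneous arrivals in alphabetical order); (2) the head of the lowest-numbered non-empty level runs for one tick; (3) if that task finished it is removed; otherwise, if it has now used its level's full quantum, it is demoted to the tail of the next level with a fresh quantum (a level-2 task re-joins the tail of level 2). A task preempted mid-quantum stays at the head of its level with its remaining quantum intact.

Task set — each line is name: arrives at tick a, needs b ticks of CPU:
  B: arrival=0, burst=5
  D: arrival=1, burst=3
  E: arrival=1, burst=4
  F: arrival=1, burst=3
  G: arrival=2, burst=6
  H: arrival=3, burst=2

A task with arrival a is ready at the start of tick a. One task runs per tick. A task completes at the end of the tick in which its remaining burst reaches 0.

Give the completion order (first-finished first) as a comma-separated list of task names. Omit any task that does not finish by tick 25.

completion order = D, F, H, B, E, G

t=0: L0/L1/L2 = B/-/- → run B
t=1: L0/L1/L2 = BDEF/-/- → run B
t=2: L0/L1/L2 = BDEFG/-/- → run B
t=3: L0/L1/L2 = DEFGH/B/- → run D
t=4: L0/L1/L2 = DEFGH/B/- → run D
t=5: L0/L1/L2 = DEFGH/B/- → run D
t=6: L0/L1/L2 = EFGH/B/- → run E
t=7: L0/L1/L2 = EFGH/B/- → run E
t=8: L0/L1/L2 = EFGH/B/- → run E
t=9: L0/L1/L2 = FGH/BE/- → run F
t=10: L0/L1/L2 = FGH/BE/- → run F
t=11: L0/L1/L2 = FGH/BE/- → run F
t=12: L0/L1/L2 = GH/BE/- → run G
t=13: L0/L1/L2 = GH/BE/- → run G
t=14: L0/L1/L2 = GH/BE/- → run G
t=15: L0/L1/L2 = H/BEG/- → run H
t=16: L0/L1/L2 = H/BEG/- → run H
t=17: L0/L1/L2 = -/BEG/- → run B
t=18: L0/L1/L2 = -/BEG/- → run B
t=19: L0/L1/L2 = -/EG/- → run E
t=20: L0/L1/L2 = -/G/- → run G
t=21: L0/L1/L2 = -/G/- → run G
t=22: L0/L1/L2 = -/G/- → run G
t=23: (idle)
t=24: (idle)
t=25: (idle)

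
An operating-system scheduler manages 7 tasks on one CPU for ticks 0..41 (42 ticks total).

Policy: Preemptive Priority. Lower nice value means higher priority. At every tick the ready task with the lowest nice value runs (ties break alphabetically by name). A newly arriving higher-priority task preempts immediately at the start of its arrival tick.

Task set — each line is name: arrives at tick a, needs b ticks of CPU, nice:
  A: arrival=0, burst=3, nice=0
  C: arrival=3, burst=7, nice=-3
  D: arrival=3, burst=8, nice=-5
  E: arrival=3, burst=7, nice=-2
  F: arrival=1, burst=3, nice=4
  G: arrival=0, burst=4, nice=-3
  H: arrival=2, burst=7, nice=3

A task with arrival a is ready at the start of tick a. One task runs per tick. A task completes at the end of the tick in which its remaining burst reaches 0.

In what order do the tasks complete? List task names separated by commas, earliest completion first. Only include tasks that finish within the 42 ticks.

t=0: ready={A,G} → run G
t=1: ready={A,F,G} → run G
t=2: ready={A,F,G,H} → run G
t=3: ready={A,C,D,E,F,G,H} → run D
t=4: ready={A,C,D,E,F,G,H} → run D
t=5: ready={A,C,D,E,F,G,H} → run D
t=6: ready={A,C,D,E,F,G,H} → run D
t=7: ready={A,C,D,E,F,G,H} → run D
t=8: ready={A,C,D,E,F,G,H} → run D
t=9: ready={A,C,D,E,F,G,H} → run D
t=10: ready={A,C,D,E,F,G,H} → run D
t=11: ready={A,C,E,F,G,H} → run C
t=12: ready={A,C,E,F,G,H} → run C
t=13: ready={A,C,E,F,G,H} → run C
t=14: ready={A,C,E,F,G,H} → run C
t=15: ready={A,C,E,F,G,H} → run C
t=16: ready={A,C,E,F,G,H} → run C
t=17: ready={A,C,E,F,G,H} → run C
t=18: ready={A,E,F,G,H} → run G
t=19: ready={A,E,F,H} → run E
t=20: ready={A,E,F,H} → run E
t=21: ready={A,E,F,H} → run E
t=22: ready={A,E,F,H} → run E
t=23: ready={A,E,F,H} → run E
t=24: ready={A,E,F,H} → run E
t=25: ready={A,E,F,H} → run E
t=26: ready={A,F,H} → run A
t=27: ready={A,F,H} → run A
t=28: ready={A,F,H} → run A
t=29: ready={F,H} → run H
t=30: ready={F,H} → run H
t=31: ready={F,H} → run H
t=32: ready={F,H} → run H
t=33: ready={F,H} → run H
t=34: ready={F,H} → run H
t=35: ready={F,H} → run H
t=36: ready={F} → run F
t=37: ready={F} → run F
t=38: ready={F} → run F
t=39: (idle)
t=40: (idle)
t=41: (idle)

completion order = D, C, G, E, A, H, F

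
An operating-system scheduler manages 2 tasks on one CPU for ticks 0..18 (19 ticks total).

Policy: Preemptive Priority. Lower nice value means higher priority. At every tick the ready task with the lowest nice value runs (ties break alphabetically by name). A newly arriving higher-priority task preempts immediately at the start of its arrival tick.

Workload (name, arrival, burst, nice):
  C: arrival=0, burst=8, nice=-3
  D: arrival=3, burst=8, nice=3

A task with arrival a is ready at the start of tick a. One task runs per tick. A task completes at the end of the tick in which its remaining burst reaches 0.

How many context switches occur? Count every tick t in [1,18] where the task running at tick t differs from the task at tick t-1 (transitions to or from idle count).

context switches = 2

t=0: ready={C} → run C
t=1: ready={C} → run C
t=2: ready={C} → run C
t=3: ready={C,D} → run C
t=4: ready={C,D} → run C
t=5: ready={C,D} → run C
t=6: ready={C,D} → run C
t=7: ready={C,D} → run C
t=8: ready={D} → run D
t=9: ready={D} → run D
t=10: ready={D} → run D
t=11: ready={D} → run D
t=12: ready={D} → run D
t=13: ready={D} → run D
t=14: ready={D} → run D
t=15: ready={D} → run D
t=16: (idle)
t=17: (idle)
t=18: (idle)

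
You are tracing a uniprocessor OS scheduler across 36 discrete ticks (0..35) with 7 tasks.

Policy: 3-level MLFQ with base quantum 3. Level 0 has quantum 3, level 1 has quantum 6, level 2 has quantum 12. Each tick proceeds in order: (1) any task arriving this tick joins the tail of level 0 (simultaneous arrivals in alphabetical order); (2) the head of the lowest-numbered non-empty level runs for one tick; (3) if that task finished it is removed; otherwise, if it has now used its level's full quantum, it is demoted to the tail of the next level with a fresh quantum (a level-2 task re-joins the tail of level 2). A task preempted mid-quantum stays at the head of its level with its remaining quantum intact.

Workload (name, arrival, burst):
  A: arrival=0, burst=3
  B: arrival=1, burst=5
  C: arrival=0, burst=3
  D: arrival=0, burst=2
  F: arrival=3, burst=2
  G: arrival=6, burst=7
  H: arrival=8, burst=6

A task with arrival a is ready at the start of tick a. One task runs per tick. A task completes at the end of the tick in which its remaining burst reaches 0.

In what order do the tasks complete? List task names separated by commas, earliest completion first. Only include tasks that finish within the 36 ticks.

completion order = A, C, D, F, B, G, H

t=0: L0/L1/L2 = ACD/-/- → run A
t=1: L0/L1/L2 = ACDB/-/- → run A
t=2: L0/L1/L2 = ACDB/-/- → run A
t=3: L0/L1/L2 = CDBF/-/- → run C
t=4: L0/L1/L2 = CDBF/-/- → run C
t=5: L0/L1/L2 = CDBF/-/- → run C
t=6: L0/L1/L2 = DBFG/-/- → run D
t=7: L0/L1/L2 = DBFG/-/- → run D
t=8: L0/L1/L2 = BFGH/-/- → run B
t=9: L0/L1/L2 = BFGH/-/- → run B
t=10: L0/L1/L2 = BFGH/-/- → run B
t=11: L0/L1/L2 = FGH/B/- → run F
t=12: L0/L1/L2 = FGH/B/- → run F
t=13: L0/L1/L2 = GH/B/- → run G
t=14: L0/L1/L2 = GH/B/- → run G
t=15: L0/L1/L2 = GH/B/- → run G
t=16: L0/L1/L2 = H/BG/- → run H
t=17: L0/L1/L2 = H/BG/- → run H
t=18: L0/L1/L2 = H/BG/- → run H
t=19: L0/L1/L2 = -/BGH/- → run B
t=20: L0/L1/L2 = -/BGH/- → run B
t=21: L0/L1/L2 = -/GH/- → run G
t=22: L0/L1/L2 = -/GH/- → run G
t=23: L0/L1/L2 = -/GH/- → run G
t=24: L0/L1/L2 = -/GH/- → run G
t=25: L0/L1/L2 = -/H/- → run H
t=26: L0/L1/L2 = -/H/- → run H
t=27: L0/L1/L2 = -/H/- → run H
t=28: (idle)
t=29: (idle)
t=30: (idle)
t=31: (idle)
t=32: (idle)
t=33: (idle)
t=34: (idle)
t=35: (idle)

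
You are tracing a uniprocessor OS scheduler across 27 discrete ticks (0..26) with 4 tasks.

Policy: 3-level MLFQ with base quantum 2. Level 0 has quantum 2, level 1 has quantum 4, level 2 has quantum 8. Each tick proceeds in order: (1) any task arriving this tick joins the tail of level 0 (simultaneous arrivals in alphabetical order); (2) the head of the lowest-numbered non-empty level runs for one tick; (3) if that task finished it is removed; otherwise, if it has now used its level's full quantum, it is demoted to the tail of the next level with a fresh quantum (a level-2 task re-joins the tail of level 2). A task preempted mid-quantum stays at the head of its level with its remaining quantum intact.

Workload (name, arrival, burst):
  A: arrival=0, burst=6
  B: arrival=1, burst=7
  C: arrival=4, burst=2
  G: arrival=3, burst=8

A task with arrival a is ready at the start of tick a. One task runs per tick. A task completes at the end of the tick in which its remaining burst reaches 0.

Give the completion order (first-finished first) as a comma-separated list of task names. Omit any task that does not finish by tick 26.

completion order = C, A, B, G

t=0: L0/L1/L2 = A/-/- → run A
t=1: L0/L1/L2 = AB/-/- → run A
t=2: L0/L1/L2 = B/A/- → run B
t=3: L0/L1/L2 = BG/A/- → run B
t=4: L0/L1/L2 = GC/AB/- → run G
t=5: L0/L1/L2 = GC/AB/- → run G
t=6: L0/L1/L2 = C/ABG/- → run C
t=7: L0/L1/L2 = C/ABG/- → run C
t=8: L0/L1/L2 = -/ABG/- → run A
t=9: L0/L1/L2 = -/ABG/- → run A
t=10: L0/L1/L2 = -/ABG/- → run A
t=11: L0/L1/L2 = -/ABG/- → run A
t=12: L0/L1/L2 = -/BG/- → run B
t=13: L0/L1/L2 = -/BG/- → run B
t=14: L0/L1/L2 = -/BG/- → run B
t=15: L0/L1/L2 = -/BG/- → run B
t=16: L0/L1/L2 = -/G/B → run G
t=17: L0/L1/L2 = -/G/B → run G
t=18: L0/L1/L2 = -/G/B → run G
t=19: L0/L1/L2 = -/G/B → run G
t=20: L0/L1/L2 = -/-/BG → run B
t=21: L0/L1/L2 = -/-/G → run G
t=22: L0/L1/L2 = -/-/G → run G
t=23: (idle)
t=24: (idle)
t=25: (idle)
t=26: (idle)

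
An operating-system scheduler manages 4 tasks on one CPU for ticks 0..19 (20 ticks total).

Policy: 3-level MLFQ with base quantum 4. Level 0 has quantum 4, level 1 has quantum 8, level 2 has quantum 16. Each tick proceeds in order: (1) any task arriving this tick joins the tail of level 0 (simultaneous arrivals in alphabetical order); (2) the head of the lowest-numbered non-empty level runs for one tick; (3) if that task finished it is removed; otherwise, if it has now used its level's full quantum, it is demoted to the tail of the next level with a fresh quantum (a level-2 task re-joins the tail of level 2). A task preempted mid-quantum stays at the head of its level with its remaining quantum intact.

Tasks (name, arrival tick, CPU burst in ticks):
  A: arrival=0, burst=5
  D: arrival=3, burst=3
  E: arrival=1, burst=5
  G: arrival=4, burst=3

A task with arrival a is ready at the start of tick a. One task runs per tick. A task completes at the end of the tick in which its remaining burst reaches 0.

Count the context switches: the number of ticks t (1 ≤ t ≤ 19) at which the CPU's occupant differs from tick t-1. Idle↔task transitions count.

context switches = 6

t=0: L0/L1/L2 = A/-/- → run A
t=1: L0/L1/L2 = AE/-/- → run A
t=2: L0/L1/L2 = AE/-/- → run A
t=3: L0/L1/L2 = AED/-/- → run A
t=4: L0/L1/L2 = EDG/A/- → run E
t=5: L0/L1/L2 = EDG/A/- → run E
t=6: L0/L1/L2 = EDG/A/- → run E
t=7: L0/L1/L2 = EDG/A/- → run E
t=8: L0/L1/L2 = DG/AE/- → run D
t=9: L0/L1/L2 = DG/AE/- → run D
t=10: L0/L1/L2 = DG/AE/- → run D
t=11: L0/L1/L2 = G/AE/- → run G
t=12: L0/L1/L2 = G/AE/- → run G
t=13: L0/L1/L2 = G/AE/- → run G
t=14: L0/L1/L2 = -/AE/- → run A
t=15: L0/L1/L2 = -/E/- → run E
t=16: (idle)
t=17: (idle)
t=18: (idle)
t=19: (idle)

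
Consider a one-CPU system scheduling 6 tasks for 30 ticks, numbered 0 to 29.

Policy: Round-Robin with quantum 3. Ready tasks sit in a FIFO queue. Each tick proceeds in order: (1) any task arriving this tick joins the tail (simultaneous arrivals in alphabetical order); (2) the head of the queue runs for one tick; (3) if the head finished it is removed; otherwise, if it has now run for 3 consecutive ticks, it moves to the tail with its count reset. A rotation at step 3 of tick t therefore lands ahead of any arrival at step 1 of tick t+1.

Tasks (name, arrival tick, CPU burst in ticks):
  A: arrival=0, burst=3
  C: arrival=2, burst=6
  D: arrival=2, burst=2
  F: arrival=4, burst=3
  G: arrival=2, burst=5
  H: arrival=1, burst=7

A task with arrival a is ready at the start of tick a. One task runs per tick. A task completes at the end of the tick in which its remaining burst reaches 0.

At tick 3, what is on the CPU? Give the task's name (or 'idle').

t=0: queue=[A] q_used=0 → run A
t=1: queue=[A,H] q_used=1 → run A
t=2: queue=[A,H,C,D,G] q_used=2 → run A
t=3: queue=[H,C,D,G] q_used=0 → run H
t=4: queue=[H,C,D,G,F] q_used=1 → run H
t=5: queue=[H,C,D,G,F] q_used=2 → run H
t=6: queue=[C,D,G,F,H] q_used=0 → run C
t=7: queue=[C,D,G,F,H] q_used=1 → run C
t=8: queue=[C,D,G,F,H] q_used=2 → run C
t=9: queue=[D,G,F,H,C] q_used=0 → run D
t=10: queue=[D,G,F,H,C] q_used=1 → run D
t=11: queue=[G,F,H,C] q_used=0 → run G
t=12: queue=[G,F,H,C] q_used=1 → run G
t=13: queue=[G,F,H,C] q_used=2 → run G
t=14: queue=[F,H,C,G] q_used=0 → run F
t=15: queue=[F,H,C,G] q_used=1 → run F
t=16: queue=[F,H,C,G] q_used=2 → run F
t=17: queue=[H,C,G] q_used=0 → run H
t=18: queue=[H,C,G] q_used=1 → run H
t=19: queue=[H,C,G] q_used=2 → run H
t=20: queue=[C,G,H] q_used=0 → run C
t=21: queue=[C,G,H] q_used=1 → run C
t=22: queue=[C,G,H] q_used=2 → run C
t=23: queue=[G,H] q_used=0 → run G
t=24: queue=[G,H] q_used=1 → run G
t=25: queue=[H] q_used=0 → run H
t=26: (idle)
t=27: (idle)
t=28: (idle)
t=29: (idle)

running at tick 3 = H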